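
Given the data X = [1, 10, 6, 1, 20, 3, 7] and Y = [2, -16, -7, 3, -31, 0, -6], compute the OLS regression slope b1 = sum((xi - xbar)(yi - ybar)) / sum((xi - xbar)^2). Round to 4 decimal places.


The sample means are xbar = 6.8571 and ybar = -7.8571.
Compute S_xx = 266.8571 and S_xy = -481.8571.
Slope b1 = S_xy / S_xx = -481.8571 / 266.8571 = -1.8057.

-1.8057


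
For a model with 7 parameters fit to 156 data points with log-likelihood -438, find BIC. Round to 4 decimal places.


k * ln(n) = 7 * ln(156) = 7 * 5.049856 = 35.348992.
-2 * loglik = -2 * (-438) = 876.
BIC = 35.348992 + 876 = 911.348992, which rounds to 911.3490.

911.3490


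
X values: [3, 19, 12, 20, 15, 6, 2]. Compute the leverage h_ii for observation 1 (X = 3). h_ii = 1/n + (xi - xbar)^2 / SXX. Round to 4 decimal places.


Mean of X: xbar = 11.0000.
SXX = 332.0000.
For X = 3: h = 1/7 + (3 - 11.0000)^2/332.0000 = 0.3356.

0.3356


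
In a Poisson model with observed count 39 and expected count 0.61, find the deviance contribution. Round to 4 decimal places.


y/mu = 39/0.61 = 63.934426 (approx.), and ln(39/0.61) = 4.157858.
y * ln(y/mu) = 39 * 4.157858 = 162.156462.
y - mu = 38.39.
D = 2 * (162.156462 - 38.39) = 247.532924, which rounds to 247.5329.

247.5329


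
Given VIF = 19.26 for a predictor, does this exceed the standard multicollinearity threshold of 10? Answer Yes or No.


Check: VIF = 19.26 vs threshold = 10.
Since 19.26 >= 10, the answer is Yes.

Yes


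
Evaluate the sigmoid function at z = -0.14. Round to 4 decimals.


Compute exp(0.1400) = 1.1503.
Sigmoid = 1 / (1 + 1.1503) = 1 / 2.1503 = 0.4651.

0.4651


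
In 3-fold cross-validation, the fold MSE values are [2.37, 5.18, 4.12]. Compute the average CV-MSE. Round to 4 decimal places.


Add all fold MSEs: 11.6700.
Divide by k = 3: 11.6700/3 = 3.8900.

3.8900


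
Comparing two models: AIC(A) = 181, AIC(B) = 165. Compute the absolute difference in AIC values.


Compute |181 - 165| = 16.
Model B has the smaller AIC.

16


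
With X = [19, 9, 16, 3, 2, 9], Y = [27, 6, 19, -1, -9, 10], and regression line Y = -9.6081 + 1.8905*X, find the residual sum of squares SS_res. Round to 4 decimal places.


Predicted values from Y = -9.6081 + 1.8905*X.
Residuals: [0.6886, -1.4064, -1.6399, 2.9366, -3.1729, 2.5936].
SSres = 30.5591.

30.5591


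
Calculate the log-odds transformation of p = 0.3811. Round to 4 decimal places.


1 - p = 0.6189.
p/(1-p) = 0.6158.
logit = ln(0.6158) = -0.4849.

-0.4849


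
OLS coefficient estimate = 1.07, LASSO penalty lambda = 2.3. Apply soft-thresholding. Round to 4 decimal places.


|beta_OLS| = 1.07.
lambda = 2.3.
Since |beta| <= lambda, the coefficient is set to 0.
Result = 0.0000.

0.0000


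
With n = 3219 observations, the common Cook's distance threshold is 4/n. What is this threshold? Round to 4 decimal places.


Using the rule of thumb:
Threshold = 4 / 3219 = 0.0012.

0.0012


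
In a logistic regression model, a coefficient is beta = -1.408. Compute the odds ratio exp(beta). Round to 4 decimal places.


Odds ratio = exp(beta) = exp(-1.408).
= 0.2446.

0.2446


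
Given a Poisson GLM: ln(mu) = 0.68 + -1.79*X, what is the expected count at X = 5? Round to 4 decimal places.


Linear predictor: eta = 0.68 + (-1.79)(5) = -8.2700.
Expected count: mu = exp(-8.2700) = 0.0003.

0.0003


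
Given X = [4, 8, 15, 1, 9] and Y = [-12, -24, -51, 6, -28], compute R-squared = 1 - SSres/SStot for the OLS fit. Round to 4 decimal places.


Fit the OLS line: b0 = 7.2509, b1 = -3.9258.
SSres = 20.1767.
SStot = 1764.8000.
R^2 = 1 - 20.1767/1764.8000 = 0.9886.

0.9886


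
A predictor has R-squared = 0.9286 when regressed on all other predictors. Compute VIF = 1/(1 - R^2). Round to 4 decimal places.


Using VIF = 1/(1 - R^2_j):
1 - 0.9286 = 0.0714.
VIF = 14.0056.

14.0056


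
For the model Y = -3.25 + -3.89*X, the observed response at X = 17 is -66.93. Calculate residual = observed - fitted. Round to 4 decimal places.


Compute yhat = -3.25 + (-3.89)(17) = -69.3800.
Residual = actual - predicted = -66.93 - -69.3800 = 2.4500.

2.4500


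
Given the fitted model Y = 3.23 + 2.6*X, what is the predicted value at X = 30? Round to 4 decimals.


Substitute X = 30 into the equation:
Y = 3.23 + 2.6 * 30 = 3.23 + 78.0000 = 81.2300.

81.2300


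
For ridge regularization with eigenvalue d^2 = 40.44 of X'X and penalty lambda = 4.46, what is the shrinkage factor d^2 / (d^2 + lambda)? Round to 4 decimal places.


Compute the denominator: 40.44 + 4.46 = 44.9000.
Shrinkage factor = 40.44 / 44.9000 = 0.9007.

0.9007


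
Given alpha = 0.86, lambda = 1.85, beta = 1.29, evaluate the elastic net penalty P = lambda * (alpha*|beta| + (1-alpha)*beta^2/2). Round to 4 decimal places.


alpha * |beta| = 0.86 * 1.29 = 1.1094.
(1-alpha) * beta^2/2 = 0.14 * 1.6641/2 = 0.1165.
Total = 1.85 * (1.1094 + 0.1165) = 2.2679.

2.2679


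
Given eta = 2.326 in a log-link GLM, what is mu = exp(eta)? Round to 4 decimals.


mu = exp(eta) = exp(2.326).
= 10.2369.

10.2369


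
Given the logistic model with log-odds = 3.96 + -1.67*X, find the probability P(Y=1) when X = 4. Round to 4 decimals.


Compute z = 3.96 + (-1.67)(4) = -2.7200.
exp(-z) = 15.1803.
P = 1/(1 + 15.1803) = 0.0618.

0.0618


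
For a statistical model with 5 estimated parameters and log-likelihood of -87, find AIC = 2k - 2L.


Compute:
2k = 2*5 = 10.
-2*loglik = -2*(-87) = 174.
AIC = 10 + 174 = 184.

184


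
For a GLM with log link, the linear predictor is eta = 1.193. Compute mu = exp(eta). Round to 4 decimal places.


Apply the inverse link:
mu = e^1.193 = 3.2970.

3.2970


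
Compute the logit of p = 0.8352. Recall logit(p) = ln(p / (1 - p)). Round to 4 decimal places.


Compute the odds: 0.8352/0.1648 = 5.0680.
Take the natural log: ln(5.0680) = 1.6229.

1.6229


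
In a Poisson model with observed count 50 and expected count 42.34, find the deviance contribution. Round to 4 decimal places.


First: ln(50/42.34) = 0.166291.
Then: 50 * 0.166291 = 8.314550.
y - mu = 50 - 42.34 = 7.66.
D = 2(8.314550 - 7.66) = 1.309100, which rounds to 1.3091.

1.3091


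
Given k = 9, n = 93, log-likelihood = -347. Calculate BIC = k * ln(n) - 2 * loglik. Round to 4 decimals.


k * ln(n) = 9 * ln(93) = 9 * 4.532599 = 40.793391.
-2 * loglik = -2 * (-347) = 694.
BIC = 40.793391 + 694 = 734.793391, which rounds to 734.7934.

734.7934


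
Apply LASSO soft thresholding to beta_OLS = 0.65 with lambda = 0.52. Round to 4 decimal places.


Absolute value: |0.65| = 0.65.
Compare to lambda = 0.52.
Since |beta| > lambda, coefficient = sign(beta)*(|beta| - lambda) = 0.1300.

0.1300


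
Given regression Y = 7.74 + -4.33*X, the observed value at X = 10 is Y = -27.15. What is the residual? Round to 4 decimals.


Predicted = 7.74 + -4.33 * 10 = -35.5600.
Residual = -27.15 - -35.5600 = 8.4100.

8.4100


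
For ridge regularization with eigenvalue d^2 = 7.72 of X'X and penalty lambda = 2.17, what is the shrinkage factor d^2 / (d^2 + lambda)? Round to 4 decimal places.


Denominator = d^2 + lambda = 7.72 + 2.17 = 9.8900.
Shrinkage = 7.72 / 9.8900 = 0.7806.

0.7806


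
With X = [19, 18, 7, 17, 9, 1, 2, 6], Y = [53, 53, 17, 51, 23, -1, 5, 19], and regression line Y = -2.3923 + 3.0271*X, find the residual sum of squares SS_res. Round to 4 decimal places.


Compute predicted values, then residuals = yi - yhat_i.
Residuals: [-2.1226, 0.9045, -1.7974, 1.9316, -1.8516, -1.6348, 1.3381, 3.2297].
SSres = sum(residual^2) = 30.6077.

30.6077


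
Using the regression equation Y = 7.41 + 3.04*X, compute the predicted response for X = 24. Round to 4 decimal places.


Plug X = 24 into Y = 7.41 + 3.04*X:
Y = 7.41 + 72.9600 = 80.3700.

80.3700


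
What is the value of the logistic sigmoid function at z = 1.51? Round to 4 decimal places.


First, exp(-1.5100) = 0.2209.
Then sigma(z) = 1/(1 + 0.2209) = 0.8191.

0.8191


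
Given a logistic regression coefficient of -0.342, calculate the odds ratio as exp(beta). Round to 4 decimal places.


The odds ratio is computed as:
OR = e^(-0.342) = 0.7103.

0.7103


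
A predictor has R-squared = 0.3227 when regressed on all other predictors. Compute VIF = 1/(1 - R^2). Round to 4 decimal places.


VIF = 1 / (1 - 0.3227).
= 1 / 0.6773 = 1.4765.

1.4765


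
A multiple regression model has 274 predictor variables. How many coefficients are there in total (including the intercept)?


Total coefficients = number of predictors + 1 (for the intercept).
= 274 + 1 = 275.

275


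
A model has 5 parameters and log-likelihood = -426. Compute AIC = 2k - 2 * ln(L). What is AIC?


Compute:
2k = 2*5 = 10.
-2*loglik = -2*(-426) = 852.
AIC = 10 + 852 = 862.

862


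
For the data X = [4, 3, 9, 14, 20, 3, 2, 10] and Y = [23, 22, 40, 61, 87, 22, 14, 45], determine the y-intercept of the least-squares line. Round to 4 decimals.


First find the slope: b1 = 3.8510.
Means: xbar = 8.1250, ybar = 39.2500.
b0 = ybar - b1 * xbar = 39.2500 - 3.8510 * 8.1250 = 7.9608.

7.9608


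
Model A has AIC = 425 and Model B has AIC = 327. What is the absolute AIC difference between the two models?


Compute |425 - 327| = 98.
Model B has the smaller AIC.

98


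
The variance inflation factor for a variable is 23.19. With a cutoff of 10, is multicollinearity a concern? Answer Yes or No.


Check: VIF = 23.19 vs threshold = 10.
Since 23.19 >= 10, the answer is Yes.

Yes


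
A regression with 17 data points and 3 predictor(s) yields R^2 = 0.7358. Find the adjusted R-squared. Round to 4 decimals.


Using the formula:
(1 - 0.7358) = 0.2642.
Multiply by 16/13: 0.2642 * 16 = 4.2272, then 4.2272 / 13 = 0.3252.
Adj R^2 = 1 - 0.3252 = 0.6748.

0.6748


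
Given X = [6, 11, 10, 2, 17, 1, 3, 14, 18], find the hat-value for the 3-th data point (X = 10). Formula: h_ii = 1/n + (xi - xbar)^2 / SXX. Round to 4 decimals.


Mean of X: xbar = 9.1111.
SXX = 332.8889.
For X = 10: h = 1/9 + (10 - 9.1111)^2/332.8889 = 0.1135.

0.1135


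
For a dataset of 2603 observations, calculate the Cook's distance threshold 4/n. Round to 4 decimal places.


Using the rule of thumb:
Threshold = 4 / 2603 = 0.0015.

0.0015


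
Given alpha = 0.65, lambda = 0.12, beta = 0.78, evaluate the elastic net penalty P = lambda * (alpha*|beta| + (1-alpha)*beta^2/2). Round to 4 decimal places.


alpha * |beta| = 0.65 * 0.78 = 0.5070.
(1-alpha) * beta^2/2 = 0.35 * 0.6084/2 = 0.1065.
Total = 0.12 * (0.5070 + 0.1065) = 0.0736.

0.0736


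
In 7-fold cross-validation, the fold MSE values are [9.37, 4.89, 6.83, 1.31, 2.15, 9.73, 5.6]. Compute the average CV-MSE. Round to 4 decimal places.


Sum of fold MSEs = 39.8800.
Average = 39.8800 / 7 = 5.6971.

5.6971


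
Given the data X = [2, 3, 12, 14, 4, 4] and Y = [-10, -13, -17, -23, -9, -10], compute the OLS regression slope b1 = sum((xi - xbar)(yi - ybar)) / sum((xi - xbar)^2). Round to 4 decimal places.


First compute the means: xbar = 6.5000, ybar = -13.6667.
Then S_xx = sum((xi - xbar)^2) = 131.5000.
S_xy = sum((xi - xbar)(yi - ybar)) = -128.0000.
b1 = S_xy / S_xx = -128.0000 / 131.5000 = -0.9734.

-0.9734


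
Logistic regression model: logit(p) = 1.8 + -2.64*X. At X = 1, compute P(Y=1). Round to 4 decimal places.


z = 1.8 + -2.64 * 1 = -0.8400.
Sigmoid: P = 1 / (1 + exp(0.8400)) = 0.3015.

0.3015


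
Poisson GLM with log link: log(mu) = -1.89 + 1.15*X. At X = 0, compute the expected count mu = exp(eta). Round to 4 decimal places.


eta = -1.89 + 1.15 * 0 = -1.8900.
mu = exp(-1.8900) = 0.1511.

0.1511


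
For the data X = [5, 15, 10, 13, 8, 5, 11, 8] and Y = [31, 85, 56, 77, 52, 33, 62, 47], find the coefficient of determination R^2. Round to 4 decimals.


Fit the OLS line: b0 = 5.6314, b1 = 5.3060.
SSres = 35.5855.
SStot = 2565.8750.
R^2 = 1 - 35.5855/2565.8750 = 0.9861.

0.9861


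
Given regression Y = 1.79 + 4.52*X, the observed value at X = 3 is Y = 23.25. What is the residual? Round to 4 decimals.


Predicted = 1.79 + 4.52 * 3 = 15.3500.
Residual = 23.25 - 15.3500 = 7.9000.

7.9000


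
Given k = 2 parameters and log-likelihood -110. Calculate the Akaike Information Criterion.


AIC = 2k - 2*loglik = 2(2) - 2(-110).
= 4 + 220 = 224.

224


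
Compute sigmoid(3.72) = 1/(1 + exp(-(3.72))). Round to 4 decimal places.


First, exp(-3.7200) = 0.0242.
Then sigma(z) = 1/(1 + 0.0242) = 0.9763.

0.9763


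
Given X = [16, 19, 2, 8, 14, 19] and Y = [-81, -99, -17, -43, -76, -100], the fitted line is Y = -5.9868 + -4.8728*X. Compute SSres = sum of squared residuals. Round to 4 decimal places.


For each point, residual = actual - predicted.
Residuals: [2.9516, -0.4300, -1.2676, 1.9692, -1.7940, -1.4300].
Sum of squared residuals = 19.6447.

19.6447


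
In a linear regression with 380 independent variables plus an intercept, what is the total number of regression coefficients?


Including the intercept, the model has 380 predictor coefficients + 1 intercept.
Total = 381.

381


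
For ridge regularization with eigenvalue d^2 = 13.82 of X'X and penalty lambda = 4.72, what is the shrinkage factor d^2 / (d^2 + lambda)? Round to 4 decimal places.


Denominator = d^2 + lambda = 13.82 + 4.72 = 18.5400.
Shrinkage = 13.82 / 18.5400 = 0.7454.

0.7454


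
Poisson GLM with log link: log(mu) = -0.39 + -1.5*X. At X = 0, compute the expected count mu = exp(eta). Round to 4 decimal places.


eta = -0.39 + -1.5 * 0 = -0.3900.
mu = exp(-0.3900) = 0.6771.

0.6771


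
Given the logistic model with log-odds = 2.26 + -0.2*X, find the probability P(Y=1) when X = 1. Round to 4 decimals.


Compute z = 2.26 + (-0.2)(1) = 2.0600.
exp(-z) = 0.1275.
P = 1/(1 + 0.1275) = 0.8870.

0.8870


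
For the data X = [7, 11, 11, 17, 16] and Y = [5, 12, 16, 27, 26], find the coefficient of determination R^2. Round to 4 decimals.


The fitted line is Y = -10.7738 + 2.2560*X.
SSres = 8.7976, SStot = 350.8000.
R^2 = 1 - SSres/SStot = 0.9749.

0.9749


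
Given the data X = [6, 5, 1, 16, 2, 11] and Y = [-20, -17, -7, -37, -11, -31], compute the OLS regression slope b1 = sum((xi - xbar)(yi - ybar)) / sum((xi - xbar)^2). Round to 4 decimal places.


The sample means are xbar = 6.8333 and ybar = -20.5000.
Compute S_xx = 162.8333 and S_xy = -326.5000.
Slope b1 = S_xy / S_xx = -326.5000 / 162.8333 = -2.0051.

-2.0051


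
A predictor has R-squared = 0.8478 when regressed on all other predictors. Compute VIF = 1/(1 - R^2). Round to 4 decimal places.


Using VIF = 1/(1 - R^2_j):
1 - 0.8478 = 0.1522.
VIF = 6.5703.

6.5703


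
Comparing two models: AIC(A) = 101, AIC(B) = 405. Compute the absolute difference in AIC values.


|AIC_A - AIC_B| = |101 - 405| = 304.
Model A is preferred (lower AIC).

304


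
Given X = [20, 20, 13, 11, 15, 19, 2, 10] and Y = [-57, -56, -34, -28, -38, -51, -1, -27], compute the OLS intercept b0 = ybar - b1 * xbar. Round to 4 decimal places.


Compute b1 = -3.0131 from the OLS formula.
With xbar = 13.7500 and ybar = -36.5000, the intercept is:
b0 = -36.5000 - -3.0131 * 13.7500 = 4.9299.

4.9299


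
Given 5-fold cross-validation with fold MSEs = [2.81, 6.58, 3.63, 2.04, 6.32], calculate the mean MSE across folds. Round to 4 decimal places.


Add all fold MSEs: 21.3800.
Divide by k = 5: 21.3800/5 = 4.2760.

4.2760


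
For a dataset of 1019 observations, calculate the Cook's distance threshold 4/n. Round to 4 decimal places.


Using the rule of thumb:
Threshold = 4 / 1019 = 0.0039.

0.0039


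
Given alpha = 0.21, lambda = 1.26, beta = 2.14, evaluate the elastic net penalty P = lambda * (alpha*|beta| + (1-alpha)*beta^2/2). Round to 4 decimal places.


L1 component = 0.21 * |2.14| = 0.4494.
L2 component = 0.79 * 2.14^2 / 2 = 1.8089.
Penalty = 1.26 * (0.4494 + 1.8089) = 1.26 * 2.2583 = 2.8455.

2.8455


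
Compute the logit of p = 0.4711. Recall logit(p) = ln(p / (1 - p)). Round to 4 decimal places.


Compute the odds: 0.4711/0.5289 = 0.8907.
Take the natural log: ln(0.8907) = -0.1157.

-0.1157


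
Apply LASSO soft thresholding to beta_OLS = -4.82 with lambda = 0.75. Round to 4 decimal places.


Check: |-4.82| = 4.82 vs lambda = 0.75.
Since |beta| > lambda, coefficient = sign(beta)*(|beta| - lambda) = -4.0700.
Soft-thresholded coefficient = -4.0700.

-4.0700


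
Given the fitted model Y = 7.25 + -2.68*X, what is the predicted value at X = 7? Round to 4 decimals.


Plug X = 7 into Y = 7.25 + -2.68*X:
Y = 7.25 + -18.7600 = -11.5100.

-11.5100


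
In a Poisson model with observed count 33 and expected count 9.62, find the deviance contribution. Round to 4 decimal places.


Compute y*ln(y/mu) = 33*ln(33/9.62) = 33*1.232663 = 40.677879.
y - mu = 23.38.
D = 2*(40.677879 - (23.38)) = 34.595758, which rounds to 34.5958.

34.5958


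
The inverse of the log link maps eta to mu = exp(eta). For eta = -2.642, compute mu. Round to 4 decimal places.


mu = exp(eta) = exp(-2.642).
= 0.0712.

0.0712


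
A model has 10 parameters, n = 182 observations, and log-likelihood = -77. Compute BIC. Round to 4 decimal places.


ln(182) = 5.204007.
k * ln(n) = 10 * 5.204007 = 52.040070.
-2L = 154.
BIC = 52.040070 + 154 = 206.040070, which rounds to 206.0401.

206.0401


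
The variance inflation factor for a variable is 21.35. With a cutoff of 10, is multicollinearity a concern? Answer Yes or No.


The threshold is 10.
VIF = 21.35 is >= 10.
Multicollinearity indication: Yes.

Yes


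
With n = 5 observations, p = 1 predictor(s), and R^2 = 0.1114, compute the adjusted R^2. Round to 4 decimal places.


Adjusted R^2 = 1 - (1 - R^2) * (n-1)/(n-p-1).
(1 - R^2) = 0.8886.
(n-1)/(n-p-1) = 4/3.
(1 - R^2) * (n-1) = 0.8886 * 4 = 3.5544.
Divide by (n-p-1): 3.5544 / 3 = 1.1848.
Adj R^2 = 1 - 1.1848 = -0.1848.

-0.1848


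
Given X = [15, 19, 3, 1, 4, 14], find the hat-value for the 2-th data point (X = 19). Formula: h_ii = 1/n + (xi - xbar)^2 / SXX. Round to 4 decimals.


Compute xbar = 9.3333 with n = 6 observations.
SXX = 285.3333.
Leverage = 1/6 + (19 - 9.3333)^2/285.3333 = 0.4942.

0.4942


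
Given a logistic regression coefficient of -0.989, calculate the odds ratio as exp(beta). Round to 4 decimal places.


Odds ratio = exp(beta) = exp(-0.989).
= 0.3719.

0.3719


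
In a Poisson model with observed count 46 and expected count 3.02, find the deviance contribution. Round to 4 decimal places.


First: ln(46/3.02) = 2.723385.
Then: 46 * 2.723385 = 125.275710.
y - mu = 46 - 3.02 = 42.98.
D = 2(125.275710 - 42.98) = 164.591420, which rounds to 164.5914.

164.5914


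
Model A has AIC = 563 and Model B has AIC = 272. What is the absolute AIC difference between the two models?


Compute |563 - 272| = 291.
Model B has the smaller AIC.

291


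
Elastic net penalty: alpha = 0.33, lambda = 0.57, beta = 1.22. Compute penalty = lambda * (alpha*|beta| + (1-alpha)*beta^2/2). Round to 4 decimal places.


alpha * |beta| = 0.33 * 1.22 = 0.4026.
(1-alpha) * beta^2/2 = 0.67 * 1.4884/2 = 0.4986.
Total = 0.57 * (0.4026 + 0.4986) = 0.5137.

0.5137


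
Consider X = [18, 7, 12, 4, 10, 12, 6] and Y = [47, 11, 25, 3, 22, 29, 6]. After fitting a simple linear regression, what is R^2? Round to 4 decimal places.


The fitted line is Y = -11.4323 + 3.2323*X.
SSres = 15.6903, SStot = 1403.7143.
R^2 = 1 - SSres/SStot = 0.9888.

0.9888


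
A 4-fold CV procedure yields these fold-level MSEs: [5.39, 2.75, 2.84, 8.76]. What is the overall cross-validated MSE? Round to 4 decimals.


Total MSE across folds = 19.7400.
CV-MSE = 19.7400/4 = 4.9350.

4.9350


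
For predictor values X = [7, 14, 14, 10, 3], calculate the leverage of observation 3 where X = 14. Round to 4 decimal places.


n = 5, xbar = 9.6000.
SXX = sum((xi - xbar)^2) = 89.2000.
h = 1/5 + (14 - 9.6000)^2 / 89.2000 = 0.4170.

0.4170


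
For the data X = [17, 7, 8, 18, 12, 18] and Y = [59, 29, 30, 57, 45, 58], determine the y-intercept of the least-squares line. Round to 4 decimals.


First find the slope: b1 = 2.7435.
Means: xbar = 13.3333, ybar = 46.3333.
b0 = ybar - b1 * xbar = 46.3333 - 2.7435 * 13.3333 = 9.7539.

9.7539


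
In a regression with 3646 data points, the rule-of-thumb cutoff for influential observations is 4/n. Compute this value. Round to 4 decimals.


Using the rule of thumb:
Threshold = 4 / 3646 = 0.0011.

0.0011


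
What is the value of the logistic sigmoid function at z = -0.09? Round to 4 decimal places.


Compute exp(0.0900) = 1.0942.
Sigmoid = 1 / (1 + 1.0942) = 1 / 2.0942 = 0.4775.

0.4775


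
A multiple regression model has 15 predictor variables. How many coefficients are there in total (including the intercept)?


Each predictor gets one coefficient, plus one intercept.
Total parameters = 15 + 1 = 16.

16


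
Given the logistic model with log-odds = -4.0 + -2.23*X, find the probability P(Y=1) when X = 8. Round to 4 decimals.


Linear predictor: z = -4.0 + -2.23 * 8 = -21.8400.
P = 1/(1 + exp(21.8400)) = 1/(1 + 3054861215.8162) = 0.0000.

0.0000


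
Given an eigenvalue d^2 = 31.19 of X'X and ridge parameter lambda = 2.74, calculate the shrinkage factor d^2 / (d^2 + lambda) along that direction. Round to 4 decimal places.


d^2 + lambda = 31.19 + 2.74 = 33.9300.
Shrinkage factor = 31.19/33.9300 = 0.9192.

0.9192


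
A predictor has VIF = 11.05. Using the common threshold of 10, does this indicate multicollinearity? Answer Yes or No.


Check: VIF = 11.05 vs threshold = 10.
Since 11.05 >= 10, the answer is Yes.

Yes


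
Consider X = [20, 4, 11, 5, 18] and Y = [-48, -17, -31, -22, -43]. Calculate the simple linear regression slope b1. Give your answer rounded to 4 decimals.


Calculate xbar = 11.6000, ybar = -32.2000.
S_xx = 213.2000, S_xy = -385.4000.
Using b1 = S_xy / S_xx = -385.4000 / 213.2000, we get b1 = -1.8077.

-1.8077


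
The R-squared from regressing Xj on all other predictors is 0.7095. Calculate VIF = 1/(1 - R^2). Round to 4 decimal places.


VIF = 1 / (1 - 0.7095).
= 1 / 0.2905 = 3.4423.

3.4423


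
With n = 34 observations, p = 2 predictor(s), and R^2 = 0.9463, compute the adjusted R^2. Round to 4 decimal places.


Adjusted R^2 = 1 - (1 - R^2) * (n-1)/(n-p-1).
(1 - R^2) = 0.0537.
(n-1)/(n-p-1) = 33/31.
(1 - R^2) * (n-1) = 0.0537 * 33 = 1.7721.
Divide by (n-p-1): 1.7721 / 31 = 0.0572.
Adj R^2 = 1 - 0.0572 = 0.9428.

0.9428


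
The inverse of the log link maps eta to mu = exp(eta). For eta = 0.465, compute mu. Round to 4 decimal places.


The inverse log link gives:
mu = exp(0.465) = 1.5920.

1.5920


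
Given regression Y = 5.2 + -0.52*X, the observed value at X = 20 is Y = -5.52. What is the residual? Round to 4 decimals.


Predicted = 5.2 + -0.52 * 20 = -5.2000.
Residual = -5.52 - -5.2000 = -0.3200.

-0.3200


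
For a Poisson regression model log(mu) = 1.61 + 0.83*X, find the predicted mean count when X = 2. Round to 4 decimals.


eta = 1.61 + 0.83 * 2 = 3.2700.
mu = exp(3.2700) = 26.3113.

26.3113


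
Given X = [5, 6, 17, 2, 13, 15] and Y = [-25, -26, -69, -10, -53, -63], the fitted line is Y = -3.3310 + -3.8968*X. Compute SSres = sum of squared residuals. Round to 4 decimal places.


Predicted values from Y = -3.3310 + -3.8968*X.
Residuals: [-2.1850, 0.7118, 0.5766, 1.1246, 0.9894, -1.2170].
SSres = 9.3381.

9.3381


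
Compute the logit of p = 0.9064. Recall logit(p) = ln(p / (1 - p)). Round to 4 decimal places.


1 - p = 0.0936.
p/(1-p) = 9.6838.
logit = ln(9.6838) = 2.2705.

2.2705


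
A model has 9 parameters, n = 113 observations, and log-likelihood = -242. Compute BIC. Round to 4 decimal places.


k * ln(n) = 9 * ln(113) = 9 * 4.727388 = 42.546492.
-2 * loglik = -2 * (-242) = 484.
BIC = 42.546492 + 484 = 526.546492, which rounds to 526.5465.

526.5465


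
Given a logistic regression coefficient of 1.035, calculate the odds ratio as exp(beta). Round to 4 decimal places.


The odds ratio is computed as:
OR = e^(1.035) = 2.8151.

2.8151


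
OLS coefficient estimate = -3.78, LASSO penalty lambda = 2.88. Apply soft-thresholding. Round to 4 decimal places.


|beta_OLS| = 3.78.
lambda = 2.88.
Since |beta| > lambda, coefficient = sign(beta)*(|beta| - lambda) = -0.9000.
Result = -0.9000.

-0.9000


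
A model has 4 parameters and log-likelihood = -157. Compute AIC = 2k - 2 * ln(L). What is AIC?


Compute:
2k = 2*4 = 8.
-2*loglik = -2*(-157) = 314.
AIC = 8 + 314 = 322.

322


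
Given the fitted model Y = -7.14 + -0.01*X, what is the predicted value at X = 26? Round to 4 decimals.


Plug X = 26 into Y = -7.14 + -0.01*X:
Y = -7.14 + -0.2600 = -7.4000.

-7.4000


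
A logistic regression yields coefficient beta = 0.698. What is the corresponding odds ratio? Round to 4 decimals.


Odds ratio = exp(beta) = exp(0.698).
= 2.0097.

2.0097


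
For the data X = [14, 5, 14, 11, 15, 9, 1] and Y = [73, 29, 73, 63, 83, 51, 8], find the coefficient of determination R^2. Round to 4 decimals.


Fit the OLS line: b0 = 3.5650, b1 = 5.1456.
SSres = 28.5061.
SStot = 4393.4286.
R^2 = 1 - 28.5061/4393.4286 = 0.9935.

0.9935


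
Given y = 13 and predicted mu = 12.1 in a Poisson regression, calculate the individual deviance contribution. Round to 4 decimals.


First: ln(13/12.1) = 0.071744.
Then: 13 * 0.071744 = 0.932672.
y - mu = 13 - 12.1 = 0.9.
D = 2(0.932672 - 0.9) = 0.065344, which rounds to 0.0653.

0.0653


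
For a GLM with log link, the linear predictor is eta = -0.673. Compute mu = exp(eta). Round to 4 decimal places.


mu = exp(eta) = exp(-0.673).
= 0.5102.

0.5102


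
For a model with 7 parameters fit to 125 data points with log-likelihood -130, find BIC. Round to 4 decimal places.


Compute k*ln(n) = 7*ln(125) = 7*4.828314 = 33.798198.
Then -2*loglik = 260.
BIC = 33.798198 + 260 = 293.798198, which rounds to 293.7982.

293.7982


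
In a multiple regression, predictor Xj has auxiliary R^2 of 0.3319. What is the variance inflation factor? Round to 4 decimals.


Denominator: 1 - 0.3319 = 0.6681.
VIF = 1 / 0.6681 = 1.4968.

1.4968


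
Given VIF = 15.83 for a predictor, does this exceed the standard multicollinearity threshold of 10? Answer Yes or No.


Check: VIF = 15.83 vs threshold = 10.
Since 15.83 >= 10, the answer is Yes.

Yes


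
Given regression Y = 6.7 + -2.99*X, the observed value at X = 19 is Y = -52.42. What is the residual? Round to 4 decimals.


Fitted value at X = 19 is yhat = 6.7 + -2.99*19 = -50.1100.
Residual = -52.42 - -50.1100 = -2.3100.

-2.3100


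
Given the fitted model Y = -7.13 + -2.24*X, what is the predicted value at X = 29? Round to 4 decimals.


Substitute X = 29 into the equation:
Y = -7.13 + -2.24 * 29 = -7.13 + -64.9600 = -72.0900.

-72.0900


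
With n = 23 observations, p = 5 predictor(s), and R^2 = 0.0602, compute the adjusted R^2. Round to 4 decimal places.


Using the formula:
(1 - 0.0602) = 0.9398.
Multiply by 22/17: 0.9398 * 22 = 20.6756, then 20.6756 / 17 = 1.2162.
Adj R^2 = 1 - 1.2162 = -0.2162.

-0.2162


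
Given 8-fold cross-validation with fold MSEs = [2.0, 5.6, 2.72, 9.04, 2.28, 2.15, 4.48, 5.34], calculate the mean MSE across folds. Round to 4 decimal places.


Total MSE across folds = 33.6100.
CV-MSE = 33.6100/8 = 4.2013.

4.2013


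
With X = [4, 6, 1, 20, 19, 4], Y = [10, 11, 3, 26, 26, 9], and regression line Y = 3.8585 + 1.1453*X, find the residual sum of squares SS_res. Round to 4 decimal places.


For each point, residual = actual - predicted.
Residuals: [1.5603, 0.2697, -2.0038, -0.7645, 0.3808, 0.5603].
Sum of squared residuals = 7.5659.

7.5659


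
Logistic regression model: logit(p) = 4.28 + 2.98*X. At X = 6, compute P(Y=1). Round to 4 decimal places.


Compute z = 4.28 + (2.98)(6) = 22.1600.
exp(-z) = 0.0000.
P = 1/(1 + 0.0000) = 1.0000.

1.0000


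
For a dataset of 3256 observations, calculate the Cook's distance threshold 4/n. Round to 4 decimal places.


The threshold is 4/n.
4/3256 = 0.0012.

0.0012


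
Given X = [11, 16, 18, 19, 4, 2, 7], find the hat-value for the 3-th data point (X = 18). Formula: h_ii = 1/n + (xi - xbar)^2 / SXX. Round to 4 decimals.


Compute xbar = 11.0000 with n = 7 observations.
SXX = 284.0000.
Leverage = 1/7 + (18 - 11.0000)^2/284.0000 = 0.3154.

0.3154


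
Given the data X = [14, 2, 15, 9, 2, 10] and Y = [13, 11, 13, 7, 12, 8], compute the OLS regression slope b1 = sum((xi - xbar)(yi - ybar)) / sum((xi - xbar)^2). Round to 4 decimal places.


First compute the means: xbar = 8.6667, ybar = 10.6667.
Then S_xx = sum((xi - xbar)^2) = 159.3333.
S_xy = sum((xi - xbar)(yi - ybar)) = 11.3333.
b1 = S_xy / S_xx = 11.3333 / 159.3333 = 0.0711.

0.0711


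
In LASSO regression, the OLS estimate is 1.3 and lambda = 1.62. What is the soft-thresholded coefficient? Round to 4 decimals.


Check: |1.3| = 1.3 vs lambda = 1.62.
Since |beta| <= lambda, the coefficient is set to 0.
Soft-thresholded coefficient = 0.0000.

0.0000


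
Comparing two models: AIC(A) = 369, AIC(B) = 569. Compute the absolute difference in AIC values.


|AIC_A - AIC_B| = |369 - 569| = 200.
Model A is preferred (lower AIC).

200


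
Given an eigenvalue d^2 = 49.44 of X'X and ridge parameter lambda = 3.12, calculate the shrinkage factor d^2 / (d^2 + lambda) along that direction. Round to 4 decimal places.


Compute the denominator: 49.44 + 3.12 = 52.5600.
Shrinkage factor = 49.44 / 52.5600 = 0.9406.

0.9406


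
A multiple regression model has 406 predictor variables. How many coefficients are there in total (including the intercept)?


Including the intercept, the model has 406 predictor coefficients + 1 intercept.
Total = 407.

407


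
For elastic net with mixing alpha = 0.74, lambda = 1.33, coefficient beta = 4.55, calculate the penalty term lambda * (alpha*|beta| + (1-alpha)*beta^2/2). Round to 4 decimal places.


Compute:
L1 = 0.74 * 4.55 = 3.3670.
L2 = 0.26 * 4.55^2 / 2 = 2.6913.
Penalty = 1.33 * (3.3670 + 2.6913) = 8.0576.

8.0576


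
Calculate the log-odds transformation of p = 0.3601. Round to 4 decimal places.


Compute the odds: 0.3601/0.6399 = 0.5627.
Take the natural log: ln(0.5627) = -0.5749.

-0.5749


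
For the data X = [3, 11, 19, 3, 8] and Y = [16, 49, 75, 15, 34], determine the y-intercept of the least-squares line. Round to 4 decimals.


Compute b1 = 3.7658 from the OLS formula.
With xbar = 8.8000 and ybar = 37.8000, the intercept is:
b0 = 37.8000 - 3.7658 * 8.8000 = 4.6606.

4.6606


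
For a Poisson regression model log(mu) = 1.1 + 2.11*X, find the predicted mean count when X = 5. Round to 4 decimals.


Compute eta = 1.1 + 2.11 * 5 = 11.6500.
Apply inverse link: mu = e^11.6500 = 114691.3631.

114691.3631


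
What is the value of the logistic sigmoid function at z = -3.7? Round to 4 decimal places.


First, exp(3.7000) = 40.4473.
Then sigma(z) = 1/(1 + 40.4473) = 0.0241.

0.0241


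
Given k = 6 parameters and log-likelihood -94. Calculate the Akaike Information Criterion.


Compute:
2k = 2*6 = 12.
-2*loglik = -2*(-94) = 188.
AIC = 12 + 188 = 200.

200


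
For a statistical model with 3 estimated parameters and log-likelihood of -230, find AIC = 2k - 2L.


Compute:
2k = 2*3 = 6.
-2*loglik = -2*(-230) = 460.
AIC = 6 + 460 = 466.

466


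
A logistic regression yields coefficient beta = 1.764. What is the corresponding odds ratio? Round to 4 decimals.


The odds ratio is computed as:
OR = e^(1.764) = 5.8357.

5.8357


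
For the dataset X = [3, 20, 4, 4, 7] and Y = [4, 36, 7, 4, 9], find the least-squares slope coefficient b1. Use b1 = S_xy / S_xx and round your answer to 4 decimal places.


The sample means are xbar = 7.6000 and ybar = 12.0000.
Compute S_xx = 201.2000 and S_xy = 383.0000.
Slope b1 = S_xy / S_xx = 383.0000 / 201.2000 = 1.9036.

1.9036


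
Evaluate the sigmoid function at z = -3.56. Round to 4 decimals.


Compute exp(3.5600) = 35.1632.
Sigmoid = 1 / (1 + 35.1632) = 1 / 36.1632 = 0.0277.

0.0277


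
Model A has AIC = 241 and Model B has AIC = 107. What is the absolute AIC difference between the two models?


Compute |241 - 107| = 134.
Model B has the smaller AIC.

134


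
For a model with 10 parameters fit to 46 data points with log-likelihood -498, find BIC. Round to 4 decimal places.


ln(46) = 3.828641.
k * ln(n) = 10 * 3.828641 = 38.286410.
-2L = 996.
BIC = 38.286410 + 996 = 1034.286410, which rounds to 1034.2864.

1034.2864


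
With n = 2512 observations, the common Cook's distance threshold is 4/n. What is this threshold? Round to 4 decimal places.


The threshold is 4/n.
4/2512 = 0.0016.

0.0016


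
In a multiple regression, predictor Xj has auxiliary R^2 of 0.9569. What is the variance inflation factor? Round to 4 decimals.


Denominator: 1 - 0.9569 = 0.0431.
VIF = 1 / 0.0431 = 23.2019.

23.2019


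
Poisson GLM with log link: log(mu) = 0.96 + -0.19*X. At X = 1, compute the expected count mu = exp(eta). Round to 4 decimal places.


eta = 0.96 + -0.19 * 1 = 0.7700.
mu = exp(0.7700) = 2.1598.

2.1598


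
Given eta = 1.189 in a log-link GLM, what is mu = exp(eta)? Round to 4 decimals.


mu = exp(eta) = exp(1.189).
= 3.2838.

3.2838


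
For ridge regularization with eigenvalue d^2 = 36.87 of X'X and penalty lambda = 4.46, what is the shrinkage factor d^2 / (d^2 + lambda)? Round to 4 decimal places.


Compute the denominator: 36.87 + 4.46 = 41.3300.
Shrinkage factor = 36.87 / 41.3300 = 0.8921.

0.8921


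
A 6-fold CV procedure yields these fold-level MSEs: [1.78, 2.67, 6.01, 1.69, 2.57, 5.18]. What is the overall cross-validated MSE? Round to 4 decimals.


Total MSE across folds = 19.9000.
CV-MSE = 19.9000/6 = 3.3167.

3.3167


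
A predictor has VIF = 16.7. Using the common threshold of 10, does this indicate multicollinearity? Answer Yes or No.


The threshold is 10.
VIF = 16.7 is >= 10.
Multicollinearity indication: Yes.

Yes


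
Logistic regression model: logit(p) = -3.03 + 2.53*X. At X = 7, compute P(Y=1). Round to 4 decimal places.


Compute z = -3.03 + (2.53)(7) = 14.6800.
exp(-z) = 0.0000.
P = 1/(1 + 0.0000) = 1.0000.

1.0000


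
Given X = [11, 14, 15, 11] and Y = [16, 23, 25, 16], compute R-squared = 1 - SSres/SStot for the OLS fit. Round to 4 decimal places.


Fit the OLS line: b0 = -9.0000, b1 = 2.2745.
SSres = 0.0392.
SStot = 66.0000.
R^2 = 1 - 0.0392/66.0000 = 0.9994.

0.9994


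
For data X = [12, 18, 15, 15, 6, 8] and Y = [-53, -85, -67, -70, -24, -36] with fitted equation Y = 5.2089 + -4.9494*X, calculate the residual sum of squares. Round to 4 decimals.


For each point, residual = actual - predicted.
Residuals: [1.1839, -1.1197, 2.0321, -0.9679, 0.4875, -1.6137].
Sum of squared residuals = 10.5633.

10.5633


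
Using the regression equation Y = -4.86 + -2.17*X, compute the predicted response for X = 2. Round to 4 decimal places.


Predicted value:
Y = -4.86 + (-2.17)(2) = -4.86 + -4.3400 = -9.2000.

-9.2000


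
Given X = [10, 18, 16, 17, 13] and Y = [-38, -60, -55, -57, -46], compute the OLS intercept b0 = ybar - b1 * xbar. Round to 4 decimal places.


First find the slope: b1 = -2.7617.
Means: xbar = 14.8000, ybar = -51.2000.
b0 = ybar - b1 * xbar = -51.2000 - -2.7617 * 14.8000 = -10.3271.

-10.3271


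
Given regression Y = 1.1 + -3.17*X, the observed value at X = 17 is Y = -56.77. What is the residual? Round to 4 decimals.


Fitted value at X = 17 is yhat = 1.1 + -3.17*17 = -52.7900.
Residual = -56.77 - -52.7900 = -3.9800.

-3.9800


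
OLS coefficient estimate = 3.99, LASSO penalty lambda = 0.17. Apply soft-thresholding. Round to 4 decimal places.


Absolute value: |3.99| = 3.99.
Compare to lambda = 0.17.
Since |beta| > lambda, coefficient = sign(beta)*(|beta| - lambda) = 3.8200.

3.8200


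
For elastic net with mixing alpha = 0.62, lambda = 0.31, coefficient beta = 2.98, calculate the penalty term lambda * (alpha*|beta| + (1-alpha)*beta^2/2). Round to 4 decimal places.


Compute:
L1 = 0.62 * 2.98 = 1.8476.
L2 = 0.38 * 2.98^2 / 2 = 1.6873.
Penalty = 0.31 * (1.8476 + 1.6873) = 1.0958.

1.0958


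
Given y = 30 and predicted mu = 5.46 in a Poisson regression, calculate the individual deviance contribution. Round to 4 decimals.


Compute y*ln(y/mu) = 30*ln(30/5.46) = 30*1.703749 = 51.112470.
y - mu = 24.54.
D = 2*(51.112470 - (24.54)) = 53.144940, which rounds to 53.1449.

53.1449


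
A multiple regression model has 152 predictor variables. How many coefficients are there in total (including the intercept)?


Including the intercept, the model has 152 predictor coefficients + 1 intercept.
Total = 153.

153


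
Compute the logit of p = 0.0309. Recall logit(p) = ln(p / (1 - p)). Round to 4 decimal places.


1 - p = 0.9691.
p/(1-p) = 0.0319.
logit = ln(0.0319) = -3.4456.

-3.4456


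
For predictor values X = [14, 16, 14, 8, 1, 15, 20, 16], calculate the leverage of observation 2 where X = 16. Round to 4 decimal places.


Compute xbar = 13.0000 with n = 8 observations.
SXX = 242.0000.
Leverage = 1/8 + (16 - 13.0000)^2/242.0000 = 0.1622.

0.1622


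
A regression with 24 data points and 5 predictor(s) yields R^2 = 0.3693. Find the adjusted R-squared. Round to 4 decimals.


Plug in: Adj R^2 = 1 - (1 - 0.3693) * 23/18.
= 1 - 0.6307 * 23/18
= 1 - 14.5061 / 18
= 1 - 0.8059 = 0.1941.

0.1941


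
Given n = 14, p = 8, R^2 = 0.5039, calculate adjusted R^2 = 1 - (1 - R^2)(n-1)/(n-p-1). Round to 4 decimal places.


Adjusted R^2 = 1 - (1 - R^2) * (n-1)/(n-p-1).
(1 - R^2) = 0.4961.
(n-1)/(n-p-1) = 13/5.
(1 - R^2) * (n-1) = 0.4961 * 13 = 6.4493.
Divide by (n-p-1): 6.4493 / 5 = 1.2899.
Adj R^2 = 1 - 1.2899 = -0.2899.

-0.2899


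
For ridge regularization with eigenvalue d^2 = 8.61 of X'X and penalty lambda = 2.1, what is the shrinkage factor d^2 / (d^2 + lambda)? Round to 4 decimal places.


Denominator = d^2 + lambda = 8.61 + 2.1 = 10.7100.
Shrinkage = 8.61 / 10.7100 = 0.8039.

0.8039


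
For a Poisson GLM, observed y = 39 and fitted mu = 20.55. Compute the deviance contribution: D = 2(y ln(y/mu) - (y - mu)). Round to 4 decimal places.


Compute y*ln(y/mu) = 39*ln(39/20.55) = 39*0.640701 = 24.987339.
y - mu = 18.45.
D = 2*(24.987339 - (18.45)) = 13.074678, which rounds to 13.0747.

13.0747


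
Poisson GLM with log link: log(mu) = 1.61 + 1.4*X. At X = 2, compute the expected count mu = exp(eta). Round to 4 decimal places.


Linear predictor: eta = 1.61 + (1.4)(2) = 4.4100.
Expected count: mu = exp(4.4100) = 82.2695.

82.2695


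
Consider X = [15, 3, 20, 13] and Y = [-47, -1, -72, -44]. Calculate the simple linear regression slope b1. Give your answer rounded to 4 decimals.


Calculate xbar = 12.7500, ybar = -41.0000.
S_xx = 152.7500, S_xy = -629.0000.
Using b1 = S_xy / S_xx = -629.0000 / 152.7500, we get b1 = -4.1178.

-4.1178


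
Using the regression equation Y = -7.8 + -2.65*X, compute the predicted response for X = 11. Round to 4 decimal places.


Plug X = 11 into Y = -7.8 + -2.65*X:
Y = -7.8 + -29.1500 = -36.9500.

-36.9500


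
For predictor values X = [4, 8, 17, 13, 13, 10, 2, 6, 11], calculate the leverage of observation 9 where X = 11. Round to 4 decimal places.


Mean of X: xbar = 9.3333.
SXX = 184.0000.
For X = 11: h = 1/9 + (11 - 9.3333)^2/184.0000 = 0.1262.

0.1262


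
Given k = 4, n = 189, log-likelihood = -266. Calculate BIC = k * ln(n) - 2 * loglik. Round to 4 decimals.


Compute k*ln(n) = 4*ln(189) = 4*5.241747 = 20.966988.
Then -2*loglik = 532.
BIC = 20.966988 + 532 = 552.966988, which rounds to 552.9670.

552.9670


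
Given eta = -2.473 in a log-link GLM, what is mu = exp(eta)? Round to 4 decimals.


The inverse log link gives:
mu = exp(-2.473) = 0.0843.

0.0843


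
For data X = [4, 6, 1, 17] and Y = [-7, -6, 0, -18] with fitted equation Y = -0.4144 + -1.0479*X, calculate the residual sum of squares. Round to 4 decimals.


For each point, residual = actual - predicted.
Residuals: [-2.3940, 0.7018, 1.4623, 0.2287].
Sum of squared residuals = 8.4144.

8.4144
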